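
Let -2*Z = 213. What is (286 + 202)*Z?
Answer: -51972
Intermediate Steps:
Z = -213/2 (Z = -½*213 = -213/2 ≈ -106.50)
(286 + 202)*Z = (286 + 202)*(-213/2) = 488*(-213/2) = -51972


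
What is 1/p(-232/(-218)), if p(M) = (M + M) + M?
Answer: 109/348 ≈ 0.31322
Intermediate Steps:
p(M) = 3*M (p(M) = 2*M + M = 3*M)
1/p(-232/(-218)) = 1/(3*(-232/(-218))) = 1/(3*(-232*(-1/218))) = 1/(3*(116/109)) = 1/(348/109) = 109/348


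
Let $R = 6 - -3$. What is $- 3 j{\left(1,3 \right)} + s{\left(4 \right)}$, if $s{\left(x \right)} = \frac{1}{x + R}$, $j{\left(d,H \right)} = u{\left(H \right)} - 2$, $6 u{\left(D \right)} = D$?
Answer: $\frac{119}{26} \approx 4.5769$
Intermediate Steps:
$u{\left(D \right)} = \frac{D}{6}$
$j{\left(d,H \right)} = -2 + \frac{H}{6}$ ($j{\left(d,H \right)} = \frac{H}{6} - 2 = -2 + \frac{H}{6}$)
$R = 9$ ($R = 6 + 3 = 9$)
$s{\left(x \right)} = \frac{1}{9 + x}$ ($s{\left(x \right)} = \frac{1}{x + 9} = \frac{1}{9 + x}$)
$- 3 j{\left(1,3 \right)} + s{\left(4 \right)} = - 3 \left(-2 + \frac{1}{6} \cdot 3\right) + \frac{1}{9 + 4} = - 3 \left(-2 + \frac{1}{2}\right) + \frac{1}{13} = \left(-3\right) \left(- \frac{3}{2}\right) + \frac{1}{13} = \frac{9}{2} + \frac{1}{13} = \frac{119}{26}$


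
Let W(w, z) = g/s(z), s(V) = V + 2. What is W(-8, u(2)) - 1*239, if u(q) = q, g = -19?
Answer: -975/4 ≈ -243.75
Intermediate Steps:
s(V) = 2 + V
W(w, z) = -19/(2 + z)
W(-8, u(2)) - 1*239 = -19/(2 + 2) - 1*239 = -19/4 - 239 = -975/4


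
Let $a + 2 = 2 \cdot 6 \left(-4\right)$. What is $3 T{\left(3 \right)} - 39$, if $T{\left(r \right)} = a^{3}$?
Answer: $-375039$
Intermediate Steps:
$a = -50$ ($a = -2 + 2 \cdot 6 \left(-4\right) = -2 + 12 \left(-4\right) = -2 - 48 = -50$)
$T{\left(r \right)} = -125000$ ($T{\left(r \right)} = \left(-50\right)^{3} = -125000$)
$3 T{\left(3 \right)} - 39 = 3 \left(-125000\right) - 39 = -375000 - 39 = -375039$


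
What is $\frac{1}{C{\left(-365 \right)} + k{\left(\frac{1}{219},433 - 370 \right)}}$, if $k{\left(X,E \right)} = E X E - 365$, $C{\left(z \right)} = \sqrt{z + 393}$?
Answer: $- \frac{924253}{320527236} - \frac{5329 \sqrt{7}}{320527236} \approx -0.0029275$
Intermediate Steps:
$C{\left(z \right)} = \sqrt{393 + z}$
$k{\left(X,E \right)} = -365 + X E^{2}$ ($k{\left(X,E \right)} = X E^{2} - 365 = -365 + X E^{2}$)
$\frac{1}{C{\left(-365 \right)} + k{\left(\frac{1}{219},433 - 370 \right)}} = \frac{1}{\sqrt{393 - 365} - \left(365 - \frac{\left(433 - 370\right)^{2}}{219}\right)} = \frac{1}{\sqrt{28} - \left(365 - \frac{\left(433 - 370\right)^{2}}{219}\right)} = \frac{1}{2 \sqrt{7} - \left(365 - \frac{63^{2}}{219}\right)} = \frac{1}{2 \sqrt{7} + \left(-365 + \frac{1}{219} \cdot 3969\right)} = \frac{1}{2 \sqrt{7} + \left(-365 + \frac{1323}{73}\right)} = \frac{1}{2 \sqrt{7} - \frac{25322}{73}} = \frac{1}{- \frac{25322}{73} + 2 \sqrt{7}}$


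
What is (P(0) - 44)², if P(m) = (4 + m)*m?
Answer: 1936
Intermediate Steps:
P(m) = m*(4 + m)
(P(0) - 44)² = (0*(4 + 0) - 44)² = (0*4 - 44)² = (0 - 44)² = (-44)² = 1936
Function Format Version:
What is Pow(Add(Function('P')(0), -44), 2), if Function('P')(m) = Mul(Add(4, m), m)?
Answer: 1936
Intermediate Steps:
Function('P')(m) = Mul(m, Add(4, m))
Pow(Add(Function('P')(0), -44), 2) = Pow(Add(Mul(0, Add(4, 0)), -44), 2) = Pow(Add(Mul(0, 4), -44), 2) = Pow(Add(0, -44), 2) = Pow(-44, 2) = 1936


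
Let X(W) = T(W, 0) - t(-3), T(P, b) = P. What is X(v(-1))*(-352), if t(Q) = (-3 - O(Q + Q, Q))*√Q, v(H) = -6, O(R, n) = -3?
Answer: 2112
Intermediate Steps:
t(Q) = 0 (t(Q) = (-3 - 1*(-3))*√Q = (-3 + 3)*√Q = 0*√Q = 0)
X(W) = W (X(W) = W - 1*0 = W + 0 = W)
X(v(-1))*(-352) = -6*(-352) = 2112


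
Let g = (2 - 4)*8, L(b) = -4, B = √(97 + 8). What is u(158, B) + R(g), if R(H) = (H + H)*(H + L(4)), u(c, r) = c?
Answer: 798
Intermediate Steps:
B = √105 ≈ 10.247
g = -16 (g = -2*8 = -16)
R(H) = 2*H*(-4 + H) (R(H) = (H + H)*(H - 4) = (2*H)*(-4 + H) = 2*H*(-4 + H))
u(158, B) + R(g) = 158 + 2*(-16)*(-4 - 16) = 158 + 2*(-16)*(-20) = 158 + 640 = 798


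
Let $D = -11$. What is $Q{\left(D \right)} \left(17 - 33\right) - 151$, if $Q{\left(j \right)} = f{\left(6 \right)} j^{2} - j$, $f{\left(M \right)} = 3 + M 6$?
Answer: $-75831$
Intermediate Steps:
$f{\left(M \right)} = 3 + 6 M$
$Q{\left(j \right)} = - j + 39 j^{2}$ ($Q{\left(j \right)} = \left(3 + 6 \cdot 6\right) j^{2} - j = \left(3 + 36\right) j^{2} - j = 39 j^{2} - j = - j + 39 j^{2}$)
$Q{\left(D \right)} \left(17 - 33\right) - 151 = - 11 \left(-1 + 39 \left(-11\right)\right) \left(17 - 33\right) - 151 = - 11 \left(-1 - 429\right) \left(-16\right) - 151 = \left(-11\right) \left(-430\right) \left(-16\right) - 151 = 4730 \left(-16\right) - 151 = -75680 - 151 = -75831$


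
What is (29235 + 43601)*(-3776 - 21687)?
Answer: -1854623068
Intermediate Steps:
(29235 + 43601)*(-3776 - 21687) = 72836*(-25463) = -1854623068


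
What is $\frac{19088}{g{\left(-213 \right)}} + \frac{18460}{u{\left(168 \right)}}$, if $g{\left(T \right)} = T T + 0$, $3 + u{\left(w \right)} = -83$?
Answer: $- \frac{417935086}{1950867} \approx -214.23$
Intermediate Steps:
$u{\left(w \right)} = -86$ ($u{\left(w \right)} = -3 - 83 = -86$)
$g{\left(T \right)} = T^{2}$ ($g{\left(T \right)} = T^{2} + 0 = T^{2}$)
$\frac{19088}{g{\left(-213 \right)}} + \frac{18460}{u{\left(168 \right)}} = \frac{19088}{\left(-213\right)^{2}} + \frac{18460}{-86} = \frac{19088}{45369} + 18460 \left(- \frac{1}{86}\right) = 19088 \cdot \frac{1}{45369} - \frac{9230}{43} = \frac{19088}{45369} - \frac{9230}{43} = - \frac{417935086}{1950867}$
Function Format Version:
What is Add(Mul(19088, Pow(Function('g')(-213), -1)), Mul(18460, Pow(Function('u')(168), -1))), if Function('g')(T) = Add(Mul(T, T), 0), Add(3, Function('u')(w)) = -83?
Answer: Rational(-417935086, 1950867) ≈ -214.23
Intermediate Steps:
Function('u')(w) = -86 (Function('u')(w) = Add(-3, -83) = -86)
Function('g')(T) = Pow(T, 2) (Function('g')(T) = Add(Pow(T, 2), 0) = Pow(T, 2))
Add(Mul(19088, Pow(Function('g')(-213), -1)), Mul(18460, Pow(Function('u')(168), -1))) = Add(Mul(19088, Pow(Pow(-213, 2), -1)), Mul(18460, Pow(-86, -1))) = Add(Mul(19088, Pow(45369, -1)), Mul(18460, Rational(-1, 86))) = Add(Mul(19088, Rational(1, 45369)), Rational(-9230, 43)) = Add(Rational(19088, 45369), Rational(-9230, 43)) = Rational(-417935086, 1950867)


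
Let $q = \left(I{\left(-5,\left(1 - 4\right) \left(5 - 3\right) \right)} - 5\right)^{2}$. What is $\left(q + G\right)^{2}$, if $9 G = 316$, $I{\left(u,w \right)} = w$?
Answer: $\frac{1974025}{81} \approx 24371.0$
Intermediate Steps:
$G = \frac{316}{9}$ ($G = \frac{1}{9} \cdot 316 = \frac{316}{9} \approx 35.111$)
$q = 121$ ($q = \left(\left(1 - 4\right) \left(5 - 3\right) - 5\right)^{2} = \left(\left(-3\right) 2 - 5\right)^{2} = \left(-6 - 5\right)^{2} = \left(-11\right)^{2} = 121$)
$\left(q + G\right)^{2} = \left(121 + \frac{316}{9}\right)^{2} = \left(\frac{1405}{9}\right)^{2} = \frac{1974025}{81}$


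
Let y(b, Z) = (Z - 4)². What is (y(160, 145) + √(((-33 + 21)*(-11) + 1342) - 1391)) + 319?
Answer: 20200 + √83 ≈ 20209.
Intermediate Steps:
y(b, Z) = (-4 + Z)²
(y(160, 145) + √(((-33 + 21)*(-11) + 1342) - 1391)) + 319 = ((-4 + 145)² + √(((-33 + 21)*(-11) + 1342) - 1391)) + 319 = (141² + √((-12*(-11) + 1342) - 1391)) + 319 = (19881 + √((132 + 1342) - 1391)) + 319 = (19881 + √(1474 - 1391)) + 319 = (19881 + √83) + 319 = 20200 + √83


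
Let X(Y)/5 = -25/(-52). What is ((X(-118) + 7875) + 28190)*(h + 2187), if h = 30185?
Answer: 15178461965/13 ≈ 1.1676e+9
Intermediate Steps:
X(Y) = 125/52 (X(Y) = 5*(-25/(-52)) = 5*(-25*(-1/52)) = 5*(25/52) = 125/52)
((X(-118) + 7875) + 28190)*(h + 2187) = ((125/52 + 7875) + 28190)*(30185 + 2187) = (409625/52 + 28190)*32372 = (1875505/52)*32372 = 15178461965/13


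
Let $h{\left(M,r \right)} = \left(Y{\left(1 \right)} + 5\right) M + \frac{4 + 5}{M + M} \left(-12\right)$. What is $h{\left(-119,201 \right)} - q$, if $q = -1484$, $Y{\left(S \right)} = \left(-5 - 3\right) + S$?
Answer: $\frac{204972}{119} \approx 1722.5$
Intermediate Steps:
$Y{\left(S \right)} = -8 + S$
$h{\left(M,r \right)} = - \frac{54}{M} - 2 M$ ($h{\left(M,r \right)} = \left(\left(-8 + 1\right) + 5\right) M + \frac{4 + 5}{M + M} \left(-12\right) = \left(-7 + 5\right) M + \frac{9}{2 M} \left(-12\right) = - 2 M + 9 \frac{1}{2 M} \left(-12\right) = - 2 M + \frac{9}{2 M} \left(-12\right) = - 2 M - \frac{54}{M} = - \frac{54}{M} - 2 M$)
$h{\left(-119,201 \right)} - q = \left(- \frac{54}{-119} - -238\right) - -1484 = \left(\left(-54\right) \left(- \frac{1}{119}\right) + 238\right) + 1484 = \left(\frac{54}{119} + 238\right) + 1484 = \frac{28376}{119} + 1484 = \frac{204972}{119}$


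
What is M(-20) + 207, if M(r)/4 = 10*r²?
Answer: 16207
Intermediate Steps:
M(r) = 40*r² (M(r) = 4*(10*r²) = 40*r²)
M(-20) + 207 = 40*(-20)² + 207 = 40*400 + 207 = 16000 + 207 = 16207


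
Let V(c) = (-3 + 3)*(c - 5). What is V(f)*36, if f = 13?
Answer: 0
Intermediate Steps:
V(c) = 0 (V(c) = 0*(-5 + c) = 0)
V(f)*36 = 0*36 = 0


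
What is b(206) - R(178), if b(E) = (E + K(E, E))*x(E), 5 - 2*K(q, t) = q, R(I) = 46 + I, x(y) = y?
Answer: 21509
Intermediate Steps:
K(q, t) = 5/2 - q/2
b(E) = E*(5/2 + E/2) (b(E) = (E + (5/2 - E/2))*E = (5/2 + E/2)*E = E*(5/2 + E/2))
b(206) - R(178) = (1/2)*206*(5 + 206) - (46 + 178) = (1/2)*206*211 - 1*224 = 21733 - 224 = 21509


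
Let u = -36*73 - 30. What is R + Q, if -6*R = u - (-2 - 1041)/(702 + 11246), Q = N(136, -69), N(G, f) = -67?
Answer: 26953645/71688 ≈ 375.99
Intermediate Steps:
u = -2658 (u = -2628 - 30 = -2658)
Q = -67
R = 31756741/71688 (R = -(-2658 - (-2 - 1041)/(702 + 11246))/6 = -(-2658 - (-1043)/11948)/6 = -(-2658 - 1*(-1043/11948))/6 = -(-2658 + 1043/11948)/6 = -1/6*(-31756741/11948) = 31756741/71688 ≈ 442.99)
R + Q = 31756741/71688 - 67 = 26953645/71688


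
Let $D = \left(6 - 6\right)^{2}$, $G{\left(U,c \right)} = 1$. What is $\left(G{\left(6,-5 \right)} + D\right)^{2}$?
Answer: $1$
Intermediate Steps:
$D = 0$ ($D = 0^{2} = 0$)
$\left(G{\left(6,-5 \right)} + D\right)^{2} = \left(1 + 0\right)^{2} = 1^{2} = 1$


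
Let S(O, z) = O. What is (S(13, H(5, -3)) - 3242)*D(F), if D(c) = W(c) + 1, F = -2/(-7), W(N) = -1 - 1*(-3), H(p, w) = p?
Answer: -9687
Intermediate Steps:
W(N) = 2 (W(N) = -1 + 3 = 2)
F = 2/7 (F = -2*(-⅐) = 2/7 ≈ 0.28571)
D(c) = 3 (D(c) = 2 + 1 = 3)
(S(13, H(5, -3)) - 3242)*D(F) = (13 - 3242)*3 = -3229*3 = -9687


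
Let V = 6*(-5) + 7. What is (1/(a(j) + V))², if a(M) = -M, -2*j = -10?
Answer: 1/784 ≈ 0.0012755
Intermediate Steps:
j = 5 (j = -½*(-10) = 5)
V = -23 (V = -30 + 7 = -23)
(1/(a(j) + V))² = (1/(-1*5 - 23))² = (1/(-5 - 23))² = (1/(-28))² = (-1/28)² = 1/784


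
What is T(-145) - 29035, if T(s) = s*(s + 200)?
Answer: -37010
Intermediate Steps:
T(s) = s*(200 + s)
T(-145) - 29035 = -145*(200 - 145) - 29035 = -145*55 - 29035 = -7975 - 29035 = -37010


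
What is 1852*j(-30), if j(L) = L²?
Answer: 1666800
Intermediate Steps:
1852*j(-30) = 1852*(-30)² = 1852*900 = 1666800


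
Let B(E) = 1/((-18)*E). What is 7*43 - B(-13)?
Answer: 70433/234 ≈ 301.00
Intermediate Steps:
B(E) = -1/(18*E)
7*43 - B(-13) = 7*43 - (-1)/(18*(-13)) = 301 - (-1)*(-1)/(18*13) = 301 - 1*1/234 = 301 - 1/234 = 70433/234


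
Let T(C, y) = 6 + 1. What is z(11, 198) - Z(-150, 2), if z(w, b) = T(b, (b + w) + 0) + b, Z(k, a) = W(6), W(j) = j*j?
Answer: 169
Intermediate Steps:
W(j) = j²
Z(k, a) = 36 (Z(k, a) = 6² = 36)
T(C, y) = 7
z(w, b) = 7 + b
z(11, 198) - Z(-150, 2) = (7 + 198) - 1*36 = 205 - 36 = 169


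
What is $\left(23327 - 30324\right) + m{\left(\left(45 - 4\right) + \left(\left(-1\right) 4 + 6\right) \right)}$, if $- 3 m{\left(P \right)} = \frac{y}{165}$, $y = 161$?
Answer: $- \frac{3463676}{495} \approx -6997.3$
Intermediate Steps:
$m{\left(P \right)} = - \frac{161}{495}$ ($m{\left(P \right)} = - \frac{161 \cdot \frac{1}{165}}{3} = \left(- \frac{1}{3}\right) \frac{161}{165} = - \frac{161}{495}$)
$\left(23327 - 30324\right) + m{\left(\left(45 - 4\right) + \left(\left(-1\right) 4 + 6\right) \right)} = \left(23327 - 30324\right) - \frac{161}{495} = -6997 - \frac{161}{495} = - \frac{3463676}{495}$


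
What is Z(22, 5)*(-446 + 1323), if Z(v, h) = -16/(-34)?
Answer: 7016/17 ≈ 412.71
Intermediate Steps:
Z(v, h) = 8/17 (Z(v, h) = -16*(-1/34) = 8/17)
Z(22, 5)*(-446 + 1323) = 8*(-446 + 1323)/17 = (8/17)*877 = 7016/17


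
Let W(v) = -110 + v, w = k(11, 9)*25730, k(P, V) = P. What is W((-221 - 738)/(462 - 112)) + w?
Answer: 14145863/50 ≈ 2.8292e+5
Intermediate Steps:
w = 283030 (w = 11*25730 = 283030)
W((-221 - 738)/(462 - 112)) + w = (-110 + (-221 - 738)/(462 - 112)) + 283030 = (-110 - 959/350) + 283030 = (-110 - 959*1/350) + 283030 = (-110 - 137/50) + 283030 = -5637/50 + 283030 = 14145863/50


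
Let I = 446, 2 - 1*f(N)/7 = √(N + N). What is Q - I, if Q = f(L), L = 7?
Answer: -432 - 7*√14 ≈ -458.19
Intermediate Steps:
f(N) = 14 - 7*√2*√N (f(N) = 14 - 7*√(N + N) = 14 - 7*√2*√N)
Q = 14 - 7*√14 (Q = 14 - 7*√2*√7 = 14 - 7*√14 ≈ -12.192)
Q - I = (14 - 7*√14) - 1*446 = (14 - 7*√14) - 446 = -432 - 7*√14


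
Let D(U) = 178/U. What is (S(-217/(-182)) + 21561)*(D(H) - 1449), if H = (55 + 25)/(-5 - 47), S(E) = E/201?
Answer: -1763069802599/52260 ≈ -3.3737e+7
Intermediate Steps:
S(E) = E/201 (S(E) = E*(1/201) = E/201)
H = -20/13 (H = 80/(-52) = 80*(-1/52) = -20/13 ≈ -1.5385)
(S(-217/(-182)) + 21561)*(D(H) - 1449) = ((-217/(-182))/201 + 21561)*(178/(-20/13) - 1449) = ((-217*(-1/182))/201 + 21561)*(178*(-13/20) - 1449) = ((1/201)*(31/26) + 21561)*(-1157/10 - 1449) = (31/5226 + 21561)*(-15647/10) = (112677817/5226)*(-15647/10) = -1763069802599/52260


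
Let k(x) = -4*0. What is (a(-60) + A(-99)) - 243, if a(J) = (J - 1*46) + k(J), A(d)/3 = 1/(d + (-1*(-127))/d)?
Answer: -3465169/9928 ≈ -349.03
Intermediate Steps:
k(x) = 0
A(d) = 3/(d + 127/d) (A(d) = 3/(d + (-1*(-127))/d) = 3/(d + 127/d))
a(J) = -46 + J (a(J) = (J - 1*46) + 0 = (J - 46) + 0 = (-46 + J) + 0 = -46 + J)
(a(-60) + A(-99)) - 243 = ((-46 - 60) + 3*(-99)/(127 + (-99)²)) - 243 = (-106 + 3*(-99)/(127 + 9801)) - 243 = (-106 + 3*(-99)/9928) - 243 = (-106 + 3*(-99)*(1/9928)) - 243 = (-106 - 297/9928) - 243 = -1052665/9928 - 243 = -3465169/9928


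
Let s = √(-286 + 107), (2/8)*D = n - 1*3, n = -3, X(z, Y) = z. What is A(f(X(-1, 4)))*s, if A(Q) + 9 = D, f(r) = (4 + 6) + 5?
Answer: -33*I*√179 ≈ -441.51*I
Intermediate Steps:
f(r) = 15 (f(r) = 10 + 5 = 15)
D = -24 (D = 4*(-3 - 1*3) = 4*(-3 - 3) = 4*(-6) = -24)
A(Q) = -33 (A(Q) = -9 - 24 = -33)
s = I*√179 (s = √(-179) = I*√179 ≈ 13.379*I)
A(f(X(-1, 4)))*s = -33*I*√179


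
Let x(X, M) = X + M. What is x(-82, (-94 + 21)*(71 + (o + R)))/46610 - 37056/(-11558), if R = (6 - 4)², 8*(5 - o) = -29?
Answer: 6622700593/2154873520 ≈ 3.0734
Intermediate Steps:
o = 69/8 (o = 5 - ⅛*(-29) = 5 + 29/8 = 69/8 ≈ 8.6250)
R = 4 (R = 2² = 4)
x(X, M) = M + X
x(-82, (-94 + 21)*(71 + (o + R)))/46610 - 37056/(-11558) = ((-94 + 21)*(71 + (69/8 + 4)) - 82)/46610 - 37056/(-11558) = (-73*(71 + 101/8) - 82)*(1/46610) - 37056*(-1/11558) = (-73*669/8 - 82)*(1/46610) + 18528/5779 = (-48837/8 - 82)*(1/46610) + 18528/5779 = -49493/8*1/46610 + 18528/5779 = -49493/372880 + 18528/5779 = 6622700593/2154873520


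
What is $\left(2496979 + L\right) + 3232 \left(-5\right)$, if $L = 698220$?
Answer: $3179039$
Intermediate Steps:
$\left(2496979 + L\right) + 3232 \left(-5\right) = \left(2496979 + 698220\right) + 3232 \left(-5\right) = 3195199 - 16160 = 3179039$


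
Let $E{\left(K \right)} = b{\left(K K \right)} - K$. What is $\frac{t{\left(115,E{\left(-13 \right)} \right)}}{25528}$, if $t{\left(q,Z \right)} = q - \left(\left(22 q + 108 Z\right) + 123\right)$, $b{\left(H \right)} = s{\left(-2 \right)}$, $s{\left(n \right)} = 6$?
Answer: $- \frac{2295}{12764} \approx -0.1798$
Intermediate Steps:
$b{\left(H \right)} = 6$
$E{\left(K \right)} = 6 - K$
$t{\left(q,Z \right)} = -123 - 108 Z - 21 q$ ($t{\left(q,Z \right)} = q - \left(123 + 22 q + 108 Z\right) = -123 - 108 Z - 21 q$)
$\frac{t{\left(115,E{\left(-13 \right)} \right)}}{25528} = \frac{-123 - 108 \left(6 - -13\right) - 2415}{25528} = \left(-123 - 108 \left(6 + 13\right) - 2415\right) \frac{1}{25528} = \left(-123 - 2052 - 2415\right) \frac{1}{25528} = \left(-4590\right) \frac{1}{25528} = - \frac{2295}{12764}$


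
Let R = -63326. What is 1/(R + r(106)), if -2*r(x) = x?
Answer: -1/63379 ≈ -1.5778e-5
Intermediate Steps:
r(x) = -x/2
1/(R + r(106)) = 1/(-63326 - 1/2*106) = 1/(-63326 - 53) = 1/(-63379) = -1/63379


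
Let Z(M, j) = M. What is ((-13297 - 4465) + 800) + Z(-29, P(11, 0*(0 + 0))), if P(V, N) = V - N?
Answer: -16991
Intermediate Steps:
((-13297 - 4465) + 800) + Z(-29, P(11, 0*(0 + 0))) = ((-13297 - 4465) + 800) - 29 = (-17762 + 800) - 29 = -16962 - 29 = -16991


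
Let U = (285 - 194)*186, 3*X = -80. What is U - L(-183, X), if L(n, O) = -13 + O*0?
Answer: 16939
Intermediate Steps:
X = -80/3 (X = (⅓)*(-80) = -80/3 ≈ -26.667)
L(n, O) = -13 (L(n, O) = -13 + 0 = -13)
U = 16926 (U = 91*186 = 16926)
U - L(-183, X) = 16926 - 1*(-13) = 16926 + 13 = 16939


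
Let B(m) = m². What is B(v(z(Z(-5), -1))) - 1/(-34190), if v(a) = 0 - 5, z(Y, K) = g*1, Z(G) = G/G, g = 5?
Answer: 854751/34190 ≈ 25.000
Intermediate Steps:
Z(G) = 1
z(Y, K) = 5 (z(Y, K) = 5*1 = 5)
v(a) = -5
B(v(z(Z(-5), -1))) - 1/(-34190) = (-5)² - 1/(-34190) = 25 - 1*(-1/34190) = 25 + 1/34190 = 854751/34190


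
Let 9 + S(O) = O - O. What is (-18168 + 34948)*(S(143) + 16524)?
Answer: 277121700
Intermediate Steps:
S(O) = -9 (S(O) = -9 + (O - O) = -9 + 0 = -9)
(-18168 + 34948)*(S(143) + 16524) = (-18168 + 34948)*(-9 + 16524) = 16780*16515 = 277121700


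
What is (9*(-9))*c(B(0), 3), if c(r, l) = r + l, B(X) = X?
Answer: -243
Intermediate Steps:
c(r, l) = l + r
(9*(-9))*c(B(0), 3) = (9*(-9))*(3 + 0) = -81*3 = -243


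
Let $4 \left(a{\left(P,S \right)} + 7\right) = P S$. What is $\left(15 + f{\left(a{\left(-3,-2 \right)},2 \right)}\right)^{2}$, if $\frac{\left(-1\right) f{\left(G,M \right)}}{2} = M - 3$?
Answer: $289$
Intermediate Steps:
$a{\left(P,S \right)} = -7 + \frac{P S}{4}$
$f{\left(G,M \right)} = 6 - 2 M$ ($f{\left(G,M \right)} = - 2 \left(M - 3\right) = - 2 \left(-3 + M\right) = 6 - 2 M$)
$\left(15 + f{\left(a{\left(-3,-2 \right)},2 \right)}\right)^{2} = \left(15 + \left(6 - 4\right)\right)^{2} = \left(15 + 2\right)^{2} = 17^{2} = 289$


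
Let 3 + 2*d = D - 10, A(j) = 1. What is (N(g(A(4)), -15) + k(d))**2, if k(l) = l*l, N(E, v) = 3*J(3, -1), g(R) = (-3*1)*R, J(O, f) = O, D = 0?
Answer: 42025/16 ≈ 2626.6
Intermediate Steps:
g(R) = -3*R
N(E, v) = 9 (N(E, v) = 3*3 = 9)
d = -13/2 (d = -3/2 + (0 - 10)/2 = -3/2 + (1/2)*(-10) = -3/2 - 5 = -13/2 ≈ -6.5000)
k(l) = l**2
(N(g(A(4)), -15) + k(d))**2 = (9 + (-13/2)**2)**2 = (9 + 169/4)**2 = (205/4)**2 = 42025/16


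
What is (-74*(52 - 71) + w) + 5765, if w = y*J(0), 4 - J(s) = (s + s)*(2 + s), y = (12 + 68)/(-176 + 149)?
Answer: 193297/27 ≈ 7159.1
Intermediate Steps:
y = -80/27 (y = 80/(-27) = 80*(-1/27) = -80/27 ≈ -2.9630)
J(s) = 4 - 2*s*(2 + s) (J(s) = 4 - (s + s)*(2 + s) = 4 - 2*s*(2 + s))
w = -320/27 (w = -80*(4 - 4*0 - 2*0**2)/27 = -80*(4 + 0 - 2*0)/27 = -80*(4 + 0 + 0)/27 = -80/27*4 = -320/27 ≈ -11.852)
(-74*(52 - 71) + w) + 5765 = (-74*(52 - 71) - 320/27) + 5765 = (-74*(-19) - 320/27) + 5765 = (1406 - 320/27) + 5765 = 37642/27 + 5765 = 193297/27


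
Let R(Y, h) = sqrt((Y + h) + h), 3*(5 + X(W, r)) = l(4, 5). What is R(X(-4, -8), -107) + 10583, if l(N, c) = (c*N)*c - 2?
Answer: 10583 + I*sqrt(1677)/3 ≈ 10583.0 + 13.65*I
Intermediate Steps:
l(N, c) = -2 + N*c**2 (l(N, c) = (N*c)*c - 2 = N*c**2 - 2 = -2 + N*c**2)
X(W, r) = 83/3 (X(W, r) = -5 + (-2 + 4*5**2)/3 = -5 + (-2 + 4*25)/3 = -5 + (-2 + 100)/3 = -5 + (1/3)*98 = -5 + 98/3 = 83/3)
R(Y, h) = sqrt(Y + 2*h)
R(X(-4, -8), -107) + 10583 = sqrt(83/3 + 2*(-107)) + 10583 = sqrt(83/3 - 214) + 10583 = sqrt(-559/3) + 10583 = I*sqrt(1677)/3 + 10583 = 10583 + I*sqrt(1677)/3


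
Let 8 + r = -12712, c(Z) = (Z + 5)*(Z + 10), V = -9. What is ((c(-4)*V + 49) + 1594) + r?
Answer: -11131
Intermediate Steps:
c(Z) = (5 + Z)*(10 + Z)
r = -12720 (r = -8 - 12712 = -12720)
((c(-4)*V + 49) + 1594) + r = (((50 + (-4)² + 15*(-4))*(-9) + 49) + 1594) - 12720 = (((50 + 16 - 60)*(-9) + 49) + 1594) - 12720 = ((6*(-9) + 49) + 1594) - 12720 = ((-54 + 49) + 1594) - 12720 = (-5 + 1594) - 12720 = 1589 - 12720 = -11131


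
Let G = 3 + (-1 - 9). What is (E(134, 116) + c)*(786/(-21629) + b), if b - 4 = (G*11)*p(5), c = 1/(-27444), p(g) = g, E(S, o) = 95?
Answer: -7162298753955/197862092 ≈ -36198.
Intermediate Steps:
G = -7 (G = 3 - 10 = -7)
c = -1/27444 ≈ -3.6438e-5
b = -381 (b = 4 - 7*11*5 = 4 - 77*5 = 4 - 385 = -381)
(E(134, 116) + c)*(786/(-21629) + b) = (95 - 1/27444)*(786/(-21629) - 381) = 2607179*(786*(-1/21629) - 381)/27444 = 2607179*(-786/21629 - 381)/27444 = (2607179/27444)*(-8241435/21629) = -7162298753955/197862092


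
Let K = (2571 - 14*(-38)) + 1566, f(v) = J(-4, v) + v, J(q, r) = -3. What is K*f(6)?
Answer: 14007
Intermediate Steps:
f(v) = -3 + v
K = 4669 (K = (2571 + 532) + 1566 = 3103 + 1566 = 4669)
K*f(6) = 4669*(-3 + 6) = 4669*3 = 14007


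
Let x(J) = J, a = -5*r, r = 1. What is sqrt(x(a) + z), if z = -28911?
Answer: 2*I*sqrt(7229) ≈ 170.05*I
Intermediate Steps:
a = -5 (a = -5*1 = -5)
sqrt(x(a) + z) = sqrt(-5 - 28911) = sqrt(-28916) = 2*I*sqrt(7229)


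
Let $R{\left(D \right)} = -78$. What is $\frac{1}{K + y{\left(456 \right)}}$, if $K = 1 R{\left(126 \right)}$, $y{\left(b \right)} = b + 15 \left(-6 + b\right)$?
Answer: $\frac{1}{7128} \approx 0.00014029$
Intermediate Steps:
$y{\left(b \right)} = -90 + 16 b$ ($y{\left(b \right)} = b + \left(-90 + 15 b\right) = -90 + 16 b$)
$K = -78$ ($K = 1 \left(-78\right) = -78$)
$\frac{1}{K + y{\left(456 \right)}} = \frac{1}{-78 + \left(-90 + 16 \cdot 456\right)} = \frac{1}{-78 + \left(-90 + 7296\right)} = \frac{1}{-78 + 7206} = \frac{1}{7128}$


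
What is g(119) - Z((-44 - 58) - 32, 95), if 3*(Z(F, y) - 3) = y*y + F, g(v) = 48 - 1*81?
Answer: -8999/3 ≈ -2999.7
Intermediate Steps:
g(v) = -33 (g(v) = 48 - 81 = -33)
Z(F, y) = 3 + F/3 + y**2/3 (Z(F, y) = 3 + (y*y + F)/3 = 3 + (y**2 + F)/3 = 3 + (F + y**2)/3 = 3 + (F/3 + y**2/3) = 3 + F/3 + y**2/3)
g(119) - Z((-44 - 58) - 32, 95) = -33 - (3 + ((-44 - 58) - 32)/3 + (1/3)*95**2) = -33 - (3 + (-102 - 32)/3 + (1/3)*9025) = -33 - (3 + (1/3)*(-134) + 9025/3) = -33 - (3 - 134/3 + 9025/3) = -33 - 1*8900/3 = -33 - 8900/3 = -8999/3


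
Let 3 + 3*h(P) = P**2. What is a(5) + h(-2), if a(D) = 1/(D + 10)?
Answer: 2/5 ≈ 0.40000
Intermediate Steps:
h(P) = -1 + P**2/3
a(D) = 1/(10 + D)
a(5) + h(-2) = 1/(10 + 5) + (-1 + (1/3)*(-2)**2) = 1/15 + (-1 + (1/3)*4) = 1/15 + (-1 + 4/3) = 1/15 + 1/3 = 2/5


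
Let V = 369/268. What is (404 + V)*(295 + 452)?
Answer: 81154827/268 ≈ 3.0282e+5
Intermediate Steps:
V = 369/268 (V = 369*(1/268) = 369/268 ≈ 1.3769)
(404 + V)*(295 + 452) = (404 + 369/268)*(295 + 452) = (108641/268)*747 = 81154827/268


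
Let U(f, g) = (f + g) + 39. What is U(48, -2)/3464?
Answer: 85/3464 ≈ 0.024538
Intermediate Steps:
U(f, g) = 39 + f + g
U(48, -2)/3464 = (39 + 48 - 2)/3464 = 85*(1/3464) = 85/3464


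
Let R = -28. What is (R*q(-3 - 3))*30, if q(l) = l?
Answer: 5040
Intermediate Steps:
(R*q(-3 - 3))*30 = -28*(-3 - 3)*30 = -28*(-6)*30 = 168*30 = 5040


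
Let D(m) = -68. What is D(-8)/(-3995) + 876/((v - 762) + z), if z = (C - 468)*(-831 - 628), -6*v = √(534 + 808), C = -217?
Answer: 75506651353204/4218612054792385 + 2628*√1342/17951540658691 ≈ 0.017898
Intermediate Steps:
v = -√1342/6 (v = -√(534 + 808)/6 = -√1342/6 ≈ -6.1056)
z = 999415 (z = (-217 - 468)*(-831 - 628) = -685*(-1459) = 999415)
D(-8)/(-3995) + 876/((v - 762) + z) = -68/(-3995) + 876/((-√1342/6 - 762) + 999415) = -68*(-1/3995) + 876/((-762 - √1342/6) + 999415) = 4/235 + 876/(998653 - √1342/6)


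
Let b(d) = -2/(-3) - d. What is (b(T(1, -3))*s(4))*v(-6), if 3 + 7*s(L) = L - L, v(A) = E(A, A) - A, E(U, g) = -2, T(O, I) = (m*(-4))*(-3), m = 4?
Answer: 568/7 ≈ 81.143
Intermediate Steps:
T(O, I) = 48 (T(O, I) = (4*(-4))*(-3) = -16*(-3) = 48)
v(A) = -2 - A
b(d) = ⅔ - d (b(d) = -2*(-⅓) - d = ⅔ - d)
s(L) = -3/7 (s(L) = -3/7 + (L - L)/7 = -3/7 + (⅐)*0 = -3/7 + 0 = -3/7)
(b(T(1, -3))*s(4))*v(-6) = ((⅔ - 1*48)*(-3/7))*(-2 - 1*(-6)) = ((⅔ - 48)*(-3/7))*(-2 + 6) = -142/3*(-3/7)*4 = (142/7)*4 = 568/7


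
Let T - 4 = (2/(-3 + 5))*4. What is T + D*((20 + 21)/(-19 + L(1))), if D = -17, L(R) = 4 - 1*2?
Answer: 49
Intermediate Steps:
L(R) = 2 (L(R) = 4 - 2 = 2)
T = 8 (T = 4 + (2/(-3 + 5))*4 = 4 + (2/2)*4 = 4 + ((1/2)*2)*4 = 4 + 1*4 = 4 + 4 = 8)
T + D*((20 + 21)/(-19 + L(1))) = 8 - 17*(20 + 21)/(-19 + 2) = 8 - 697/(-17) = 8 - 697*(-1)/17 = 8 - 17*(-41/17) = 8 + 41 = 49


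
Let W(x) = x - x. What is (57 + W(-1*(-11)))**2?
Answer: 3249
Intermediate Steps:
W(x) = 0
(57 + W(-1*(-11)))**2 = (57 + 0)**2 = 57**2 = 3249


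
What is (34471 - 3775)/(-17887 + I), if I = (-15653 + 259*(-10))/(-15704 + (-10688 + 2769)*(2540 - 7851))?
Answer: -71695803060/41778175021 ≈ -1.7161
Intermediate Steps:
I = -2027/4671345 (I = (-15653 - 2590)/(-15704 - 7919*(-5311)) = -18243/(-15704 + 42057809) = -18243/42042105 = -18243*1/42042105 = -2027/4671345 ≈ -0.00043392)
(34471 - 3775)/(-17887 + I) = (34471 - 3775)/(-17887 - 2027/4671345) = 30696/(-83556350042/4671345) = 30696*(-4671345/83556350042) = -71695803060/41778175021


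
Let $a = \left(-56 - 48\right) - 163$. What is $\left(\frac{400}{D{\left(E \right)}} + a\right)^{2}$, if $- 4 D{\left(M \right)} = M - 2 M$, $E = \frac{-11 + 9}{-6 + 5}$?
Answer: $284089$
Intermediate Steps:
$E = 2$ ($E = - \frac{2}{-1} = \left(-2\right) \left(-1\right) = 2$)
$D{\left(M \right)} = \frac{M}{4}$ ($D{\left(M \right)} = - \frac{M - 2 M}{4} = - \frac{\left(-1\right) M}{4} = \frac{M}{4}$)
$a = -267$ ($a = -104 - 163 = -267$)
$\left(\frac{400}{D{\left(E \right)}} + a\right)^{2} = \left(\frac{400}{\frac{1}{4} \cdot 2} - 267\right)^{2} = \left(400 \frac{1}{\frac{1}{2}} - 267\right)^{2} = \left(400 \cdot 2 - 267\right)^{2} = \left(800 - 267\right)^{2} = 533^{2} = 284089$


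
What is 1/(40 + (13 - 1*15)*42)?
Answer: -1/44 ≈ -0.022727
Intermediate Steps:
1/(40 + (13 - 1*15)*42) = 1/(40 + (13 - 15)*42) = 1/(40 - 2*42) = 1/(40 - 84) = 1/(-44) = -1/44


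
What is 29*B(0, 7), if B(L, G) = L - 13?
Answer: -377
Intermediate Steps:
B(L, G) = -13 + L
29*B(0, 7) = 29*(-13 + 0) = 29*(-13) = -377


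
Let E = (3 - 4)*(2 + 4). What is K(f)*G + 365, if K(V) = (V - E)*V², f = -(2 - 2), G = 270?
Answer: 365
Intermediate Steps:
E = -6 (E = -1*6 = -6)
f = 0 (f = -1*0 = 0)
K(V) = V²*(6 + V) (K(V) = (V - 1*(-6))*V² = (V + 6)*V² = (6 + V)*V² = V²*(6 + V))
K(f)*G + 365 = (0²*(6 + 0))*270 + 365 = (0*6)*270 + 365 = 0*270 + 365 = 0 + 365 = 365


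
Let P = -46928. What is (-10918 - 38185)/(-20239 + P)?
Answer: 49103/67167 ≈ 0.73106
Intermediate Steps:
(-10918 - 38185)/(-20239 + P) = (-10918 - 38185)/(-20239 - 46928) = -49103/(-67167) = -49103*(-1/67167) = 49103/67167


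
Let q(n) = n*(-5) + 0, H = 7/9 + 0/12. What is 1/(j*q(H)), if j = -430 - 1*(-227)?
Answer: 9/7105 ≈ 0.0012667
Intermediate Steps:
j = -203 (j = -430 + 227 = -203)
H = 7/9 (H = 7*(⅑) + 0*(1/12) = 7/9 + 0 = 7/9 ≈ 0.77778)
q(n) = -5*n (q(n) = -5*n + 0 = -5*n)
1/(j*q(H)) = 1/((-203)*((-5*7/9))) = -1/(203*(-35/9)) = -1/203*(-9/35) = 9/7105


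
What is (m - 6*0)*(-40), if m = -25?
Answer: 1000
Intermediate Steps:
(m - 6*0)*(-40) = (-25 - 6*0)*(-40) = (-25 + 0)*(-40) = -25*(-40) = 1000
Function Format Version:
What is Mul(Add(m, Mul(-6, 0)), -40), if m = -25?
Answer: 1000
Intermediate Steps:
Mul(Add(m, Mul(-6, 0)), -40) = Mul(Add(-25, Mul(-6, 0)), -40) = Mul(Add(-25, 0), -40) = Mul(-25, -40) = 1000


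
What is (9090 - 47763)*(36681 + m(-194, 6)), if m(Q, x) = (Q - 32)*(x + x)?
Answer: -1313683137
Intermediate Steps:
m(Q, x) = 2*x*(-32 + Q) (m(Q, x) = (-32 + Q)*(2*x) = 2*x*(-32 + Q))
(9090 - 47763)*(36681 + m(-194, 6)) = (9090 - 47763)*(36681 + 2*6*(-32 - 194)) = -38673*(36681 + 2*6*(-226)) = -38673*(36681 - 2712) = -38673*33969 = -1313683137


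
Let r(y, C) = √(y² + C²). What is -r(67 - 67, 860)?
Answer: -860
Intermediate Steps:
r(y, C) = √(C² + y²)
-r(67 - 67, 860) = -√(860² + (67 - 67)²) = -√(739600 + 0²) = -√(739600 + 0) = -√739600 = -1*860 = -860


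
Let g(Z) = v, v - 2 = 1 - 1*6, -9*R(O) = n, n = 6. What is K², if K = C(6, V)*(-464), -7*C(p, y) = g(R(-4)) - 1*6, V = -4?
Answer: 17438976/49 ≈ 3.5590e+5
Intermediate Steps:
R(O) = -⅔ (R(O) = -⅑*6 = -⅔)
v = -3 (v = 2 + (1 - 1*6) = 2 + (1 - 6) = 2 - 5 = -3)
g(Z) = -3
C(p, y) = 9/7 (C(p, y) = -(-3 - 1*6)/7 = -(-3 - 6)/7 = -⅐*(-9) = 9/7)
K = -4176/7 (K = (9/7)*(-464) = -4176/7 ≈ -596.57)
K² = (-4176/7)² = 17438976/49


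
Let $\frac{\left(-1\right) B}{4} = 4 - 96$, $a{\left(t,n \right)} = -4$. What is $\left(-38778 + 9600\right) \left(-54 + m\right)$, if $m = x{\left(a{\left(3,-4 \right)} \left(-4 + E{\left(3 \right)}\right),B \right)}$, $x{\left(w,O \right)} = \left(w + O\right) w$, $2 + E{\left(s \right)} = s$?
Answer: $-131476068$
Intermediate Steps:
$E{\left(s \right)} = -2 + s$
$B = 368$ ($B = - 4 \left(4 - 96\right) = \left(-4\right) \left(-92\right) = 368$)
$x{\left(w,O \right)} = w \left(O + w\right)$ ($x{\left(w,O \right)} = \left(O + w\right) w = w \left(O + w\right)$)
$m = 4560$ ($m = - 4 \left(-4 + \left(-2 + 3\right)\right) \left(368 - 4 \left(-4 + \left(-2 + 3\right)\right)\right) = - 4 \left(-4 + 1\right) \left(368 - 4 \left(-4 + 1\right)\right) = \left(-4\right) \left(-3\right) \left(368 - -12\right) = 12 \left(368 + 12\right) = 12 \cdot 380 = 4560$)
$\left(-38778 + 9600\right) \left(-54 + m\right) = \left(-38778 + 9600\right) \left(-54 + 4560\right) = \left(-29178\right) 4506 = -131476068$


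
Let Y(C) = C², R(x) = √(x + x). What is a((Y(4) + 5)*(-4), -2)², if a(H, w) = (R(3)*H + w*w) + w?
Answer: 42340 - 336*√6 ≈ 41517.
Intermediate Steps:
R(x) = √2*√x (R(x) = √(2*x) = √2*√x)
a(H, w) = w + w² + H*√6 (a(H, w) = ((√2*√3)*H + w*w) + w = (√6*H + w²) + w = (H*√6 + w²) + w = (w² + H*√6) + w = w + w² + H*√6)
a((Y(4) + 5)*(-4), -2)² = (-2 + (-2)² + ((4² + 5)*(-4))*√6)² = (-2 + 4 + ((16 + 5)*(-4))*√6)² = (-2 + 4 + (21*(-4))*√6)² = (-2 + 4 - 84*√6)² = (2 - 84*√6)²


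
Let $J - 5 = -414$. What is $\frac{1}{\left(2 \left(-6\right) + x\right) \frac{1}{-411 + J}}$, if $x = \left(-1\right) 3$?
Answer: $\frac{164}{3} \approx 54.667$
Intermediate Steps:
$J = -409$ ($J = 5 - 414 = -409$)
$x = -3$
$\frac{1}{\left(2 \left(-6\right) + x\right) \frac{1}{-411 + J}} = \frac{1}{\left(2 \left(-6\right) - 3\right) \frac{1}{-411 - 409}} = \frac{1}{\left(-12 - 3\right) \frac{1}{-820}} = \frac{1}{\left(-15\right) \left(- \frac{1}{820}\right)} = \frac{1}{\frac{3}{164}} = \frac{164}{3}$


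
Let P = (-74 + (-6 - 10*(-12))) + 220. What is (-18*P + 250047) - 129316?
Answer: 116051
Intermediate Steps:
P = 260 (P = (-74 + (-6 + 120)) + 220 = (-74 + 114) + 220 = 40 + 220 = 260)
(-18*P + 250047) - 129316 = (-18*260 + 250047) - 129316 = (-4680 + 250047) - 129316 = 245367 - 129316 = 116051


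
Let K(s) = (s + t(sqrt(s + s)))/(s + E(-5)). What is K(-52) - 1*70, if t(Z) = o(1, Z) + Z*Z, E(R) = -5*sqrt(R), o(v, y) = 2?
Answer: 14*(-25*sqrt(5) + 249*I)/(-52*I + 5*sqrt(5)) ≈ -67.169 - 0.60861*I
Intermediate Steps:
t(Z) = 2 + Z**2 (t(Z) = 2 + Z*Z = 2 + Z**2)
K(s) = (2 + 3*s)/(s - 5*I*sqrt(5)) (K(s) = (s + (2 + (sqrt(s + s))**2))/(s - 5*I*sqrt(5)) = (s + (2 + (sqrt(2*s))**2))/(s - 5*I*sqrt(5)) = (s + (2 + (sqrt(2)*sqrt(s))**2))/(s - 5*I*sqrt(5)) = (s + (2 + 2*s))/(s - 5*I*sqrt(5)) = (2 + 3*s)/(s - 5*I*sqrt(5)))
K(-52) - 1*70 = (2 + 3*(-52))/(-52 - 5*I*sqrt(5)) - 1*70 = (2 - 156)/(-52 - 5*I*sqrt(5)) - 70 = -154/(-52 - 5*I*sqrt(5)) - 70 = -70 - 154/(-52 - 5*I*sqrt(5))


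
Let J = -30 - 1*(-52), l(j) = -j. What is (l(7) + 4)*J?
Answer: -66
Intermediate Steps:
J = 22 (J = -30 + 52 = 22)
(l(7) + 4)*J = (-1*7 + 4)*22 = (-7 + 4)*22 = -3*22 = -66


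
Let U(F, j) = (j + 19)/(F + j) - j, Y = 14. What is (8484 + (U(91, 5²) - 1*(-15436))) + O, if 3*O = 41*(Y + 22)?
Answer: 707234/29 ≈ 24387.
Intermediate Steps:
O = 492 (O = (41*(14 + 22))/3 = (41*36)/3 = (⅓)*1476 = 492)
U(F, j) = -j + (19 + j)/(F + j) (U(F, j) = (19 + j)/(F + j) - j = -j + (19 + j)/(F + j))
(8484 + (U(91, 5²) - 1*(-15436))) + O = (8484 + ((19 + 5² - (5²)² - 1*91*5²)/(91 + 5²) - 1*(-15436))) + 492 = (8484 + ((19 + 25 - 1*25² - 1*91*25)/(91 + 25) + 15436)) + 492 = (8484 + ((19 + 25 - 1*625 - 2275)/116 + 15436)) + 492 = (8484 + ((19 + 25 - 625 - 2275)/116 + 15436)) + 492 = (8484 + ((1/116)*(-2856) + 15436)) + 492 = (8484 + (-714/29 + 15436)) + 492 = (8484 + 446930/29) + 492 = 692966/29 + 492 = 707234/29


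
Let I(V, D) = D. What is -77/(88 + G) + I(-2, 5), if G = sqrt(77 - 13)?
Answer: 403/96 ≈ 4.1979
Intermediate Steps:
G = 8 (G = sqrt(64) = 8)
-77/(88 + G) + I(-2, 5) = -77/(88 + 8) + 5 = -77/96 + 5 = 403/96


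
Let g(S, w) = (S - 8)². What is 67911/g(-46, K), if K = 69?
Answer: 22637/972 ≈ 23.289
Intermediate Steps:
g(S, w) = (-8 + S)²
67911/g(-46, K) = 67911/((-8 - 46)²) = 67911/((-54)²) = 67911/2916 = 67911*(1/2916) = 22637/972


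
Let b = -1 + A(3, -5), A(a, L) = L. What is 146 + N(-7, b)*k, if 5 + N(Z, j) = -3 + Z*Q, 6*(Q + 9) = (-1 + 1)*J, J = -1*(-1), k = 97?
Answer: 5481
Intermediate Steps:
b = -6 (b = -1 - 5 = -6)
J = 1
Q = -9 (Q = -9 + ((-1 + 1)*1)/6 = -9 + (0*1)/6 = -9 + (1/6)*0 = -9 + 0 = -9)
N(Z, j) = -8 - 9*Z (N(Z, j) = -5 + (-3 + Z*(-9)) = -5 + (-3 - 9*Z) = -8 - 9*Z)
146 + N(-7, b)*k = 146 + (-8 - 9*(-7))*97 = 146 + (-8 + 63)*97 = 146 + 55*97 = 146 + 5335 = 5481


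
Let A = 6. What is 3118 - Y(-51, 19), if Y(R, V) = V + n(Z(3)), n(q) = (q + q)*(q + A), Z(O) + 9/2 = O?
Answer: 6225/2 ≈ 3112.5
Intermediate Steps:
Z(O) = -9/2 + O
n(q) = 2*q*(6 + q) (n(q) = (q + q)*(q + 6) = (2*q)*(6 + q) = 2*q*(6 + q))
Y(R, V) = -27/2 + V (Y(R, V) = V + 2*(-9/2 + 3)*(6 + (-9/2 + 3)) = V + 2*(-3/2)*(6 - 3/2) = V + 2*(-3/2)*(9/2) = V - 27/2 = -27/2 + V)
3118 - Y(-51, 19) = 3118 - (-27/2 + 19) = 3118 - 1*11/2 = 3118 - 11/2 = 6225/2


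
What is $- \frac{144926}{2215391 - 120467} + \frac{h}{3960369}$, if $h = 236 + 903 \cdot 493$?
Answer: $\frac{59858355961}{1382778677826} \approx 0.043288$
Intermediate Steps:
$h = 445415$ ($h = 236 + 445179 = 445415$)
$- \frac{144926}{2215391 - 120467} + \frac{h}{3960369} = - \frac{144926}{2215391 - 120467} + \frac{445415}{3960369} = - \frac{144926}{2094924} + 445415 \cdot \frac{1}{3960369} = \left(-144926\right) \frac{1}{2094924} + \frac{445415}{3960369} = - \frac{72463}{1047462} + \frac{445415}{3960369} = \frac{59858355961}{1382778677826}$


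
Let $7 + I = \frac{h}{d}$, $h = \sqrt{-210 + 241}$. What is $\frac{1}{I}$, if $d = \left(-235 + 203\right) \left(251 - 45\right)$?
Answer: $- \frac{304181248}{2129268705} + \frac{6592 \sqrt{31}}{2129268705} \approx -0.14284$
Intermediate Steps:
$d = -6592$ ($d = \left(-32\right) 206 = -6592$)
$h = \sqrt{31} \approx 5.5678$
$I = -7 - \frac{\sqrt{31}}{6592}$ ($I = -7 + \frac{\sqrt{31}}{-6592} = -7 + \sqrt{31} \left(- \frac{1}{6592}\right) = -7 - \frac{\sqrt{31}}{6592} \approx -7.0008$)
$\frac{1}{I} = \frac{1}{-7 - \frac{\sqrt{31}}{6592}}$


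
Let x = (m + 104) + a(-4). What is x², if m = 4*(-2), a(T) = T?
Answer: 8464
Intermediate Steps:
m = -8
x = 92 (x = (-8 + 104) - 4 = 96 - 4 = 92)
x² = 92² = 8464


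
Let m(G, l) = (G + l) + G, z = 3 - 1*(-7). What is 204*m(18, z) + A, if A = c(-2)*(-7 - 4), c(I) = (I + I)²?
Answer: 9208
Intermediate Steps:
z = 10 (z = 3 + 7 = 10)
c(I) = 4*I² (c(I) = (2*I)² = 4*I²)
m(G, l) = l + 2*G
A = -176 (A = (4*(-2)²)*(-7 - 4) = (4*4)*(-11) = 16*(-11) = -176)
204*m(18, z) + A = 204*(10 + 2*18) - 176 = 204*(10 + 36) - 176 = 204*46 - 176 = 9384 - 176 = 9208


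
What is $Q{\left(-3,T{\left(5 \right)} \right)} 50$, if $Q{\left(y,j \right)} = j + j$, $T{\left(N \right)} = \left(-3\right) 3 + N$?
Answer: $-400$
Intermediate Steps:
$T{\left(N \right)} = -9 + N$
$Q{\left(y,j \right)} = 2 j$
$Q{\left(-3,T{\left(5 \right)} \right)} 50 = 2 \left(-9 + 5\right) 50 = 2 \left(-4\right) 50 = \left(-8\right) 50 = -400$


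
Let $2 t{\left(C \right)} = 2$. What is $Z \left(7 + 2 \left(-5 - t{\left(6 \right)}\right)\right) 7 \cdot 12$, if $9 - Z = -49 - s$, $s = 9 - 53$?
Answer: $-5880$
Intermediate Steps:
$t{\left(C \right)} = 1$ ($t{\left(C \right)} = \frac{1}{2} \cdot 2 = 1$)
$s = -44$
$Z = 14$ ($Z = 9 - \left(-49 - -44\right) = 9 - \left(-49 + 44\right) = 9 - -5 = 9 + 5 = 14$)
$Z \left(7 + 2 \left(-5 - t{\left(6 \right)}\right)\right) 7 \cdot 12 = 14 \left(7 + 2 \left(-5 - 1\right)\right) 7 \cdot 12 = 14 \left(7 + 2 \left(-5 - 1\right)\right) 84 = 14 \left(7 + 2 \left(-6\right)\right) 84 = 14 \left(7 - 12\right) 84 = 14 \left(-5\right) 84 = \left(-70\right) 84 = -5880$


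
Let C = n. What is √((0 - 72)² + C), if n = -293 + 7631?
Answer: √12522 ≈ 111.90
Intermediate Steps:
n = 7338
C = 7338
√((0 - 72)² + C) = √((0 - 72)² + 7338) = √((-72)² + 7338) = √(5184 + 7338) = √12522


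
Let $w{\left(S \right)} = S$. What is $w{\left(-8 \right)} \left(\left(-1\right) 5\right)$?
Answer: $40$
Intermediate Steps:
$w{\left(-8 \right)} \left(\left(-1\right) 5\right) = - 8 \left(\left(-1\right) 5\right) = \left(-8\right) \left(-5\right) = 40$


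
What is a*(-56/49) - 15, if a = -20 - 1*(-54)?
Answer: -377/7 ≈ -53.857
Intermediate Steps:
a = 34 (a = -20 + 54 = 34)
a*(-56/49) - 15 = 34*(-56/49) - 15 = 34*(-56*1/49) - 15 = 34*(-8/7) - 15 = -272/7 - 15 = -377/7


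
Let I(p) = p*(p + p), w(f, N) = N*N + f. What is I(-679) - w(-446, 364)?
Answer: 790032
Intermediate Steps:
w(f, N) = f + N² (w(f, N) = N² + f = f + N²)
I(p) = 2*p² (I(p) = p*(2*p) = 2*p²)
I(-679) - w(-446, 364) = 2*(-679)² - (-446 + 364²) = 2*461041 - (-446 + 132496) = 922082 - 1*132050 = 922082 - 132050 = 790032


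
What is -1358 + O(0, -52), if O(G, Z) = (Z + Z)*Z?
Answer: 4050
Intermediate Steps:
O(G, Z) = 2*Z**2 (O(G, Z) = (2*Z)*Z = 2*Z**2)
-1358 + O(0, -52) = -1358 + 2*(-52)**2 = -1358 + 2*2704 = -1358 + 5408 = 4050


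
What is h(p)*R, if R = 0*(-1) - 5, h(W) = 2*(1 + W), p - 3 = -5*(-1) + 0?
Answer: -90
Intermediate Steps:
p = 8 (p = 3 + (-5*(-1) + 0) = 3 + (5 + 0) = 3 + 5 = 8)
h(W) = 2 + 2*W
R = -5 (R = 0 - 5 = -5)
h(p)*R = (2 + 2*8)*(-5) = (2 + 16)*(-5) = 18*(-5) = -90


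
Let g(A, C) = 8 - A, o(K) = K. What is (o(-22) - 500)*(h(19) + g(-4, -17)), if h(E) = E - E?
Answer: -6264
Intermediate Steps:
h(E) = 0
(o(-22) - 500)*(h(19) + g(-4, -17)) = (-22 - 500)*(0 + (8 - 1*(-4))) = -522*(0 + (8 + 4)) = -522*(0 + 12) = -522*12 = -6264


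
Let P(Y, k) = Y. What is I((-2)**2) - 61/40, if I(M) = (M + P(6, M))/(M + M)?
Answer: -11/40 ≈ -0.27500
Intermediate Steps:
I(M) = (6 + M)/(2*M) (I(M) = (M + 6)/(M + M) = (6 + M)/((2*M)) = (6 + M)*(1/(2*M)) = (6 + M)/(2*M))
I((-2)**2) - 61/40 = (6 + (-2)**2)/(2*((-2)**2)) - 61/40 = (1/2)*(6 + 4)/4 + (1/40)*(-61) = (1/2)*(1/4)*10 - 61/40 = 5/4 - 61/40 = -11/40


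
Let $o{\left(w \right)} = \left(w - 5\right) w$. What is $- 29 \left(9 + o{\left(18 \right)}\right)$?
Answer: $-7047$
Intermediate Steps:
$o{\left(w \right)} = w \left(-5 + w\right)$ ($o{\left(w \right)} = \left(-5 + w\right) w = w \left(-5 + w\right)$)
$- 29 \left(9 + o{\left(18 \right)}\right) = - 29 \left(9 + 18 \left(-5 + 18\right)\right) = - 29 \left(9 + 18 \cdot 13\right) = - 29 \left(9 + 234\right) = \left(-29\right) 243 = -7047$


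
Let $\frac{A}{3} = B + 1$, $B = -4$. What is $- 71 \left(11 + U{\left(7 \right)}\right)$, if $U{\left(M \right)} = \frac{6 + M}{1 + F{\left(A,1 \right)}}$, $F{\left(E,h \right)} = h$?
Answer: $- \frac{2485}{2} \approx -1242.5$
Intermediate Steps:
$A = -9$ ($A = 3 \left(-4 + 1\right) = 3 \left(-3\right) = -9$)
$U{\left(M \right)} = 3 + \frac{M}{2}$ ($U{\left(M \right)} = \frac{6 + M}{1 + 1} = \frac{6 + M}{2} = \left(6 + M\right) \frac{1}{2} = 3 + \frac{M}{2}$)
$- 71 \left(11 + U{\left(7 \right)}\right) = - 71 \left(11 + \left(3 + \frac{1}{2} \cdot 7\right)\right) = - 71 \left(11 + \left(3 + \frac{7}{2}\right)\right) = - 71 \left(11 + \frac{13}{2}\right) = \left(-71\right) \frac{35}{2} = - \frac{2485}{2}$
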